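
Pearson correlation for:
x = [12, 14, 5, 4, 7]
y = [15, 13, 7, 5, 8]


n=5, Σx=42, Σy=48, Σxy=473, Σx²=430, Σy²=532
r = (5×473 - 42×48)/√((5×430 - 42²)(5×532 - 48²))
= 349/√(386×356) = 349/√137416 ≈ 349/370.6966 ≈ 0.9415

r ≈ 0.9415


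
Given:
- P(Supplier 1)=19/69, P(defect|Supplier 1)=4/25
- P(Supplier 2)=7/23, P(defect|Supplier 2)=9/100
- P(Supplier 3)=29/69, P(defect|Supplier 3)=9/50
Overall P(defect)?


P(B) = Σ P(B|Aᵢ)×P(Aᵢ)
  4/25×19/69 = 76/1725
  9/100×7/23 = 63/2300
  9/50×29/69 = 87/1150
Sum = 203/1380

P(defect) = 203/1380 ≈ 14.71%


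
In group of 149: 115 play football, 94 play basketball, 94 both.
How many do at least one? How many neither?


|A∪B| = 115+94-94 = 115
Neither = 149-115 = 34

At least one: 115; Neither: 34


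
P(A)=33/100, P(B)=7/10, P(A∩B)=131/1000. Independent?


P(A)×P(B) = 231/1000
P(A∩B) = 131/1000
Not equal → NOT independent

No, not independent


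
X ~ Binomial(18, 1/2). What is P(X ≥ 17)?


P(X ≥ 17) = Σ P(X=i) for i=17..18
P(X=17) = 9/131072
P(X=18) = 1/262144
Sum = 19/262144

P(X ≥ 17) = 19/262144 ≈ 0.01%


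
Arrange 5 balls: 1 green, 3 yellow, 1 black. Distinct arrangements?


5!/(1!×3!×1!) = 20

20


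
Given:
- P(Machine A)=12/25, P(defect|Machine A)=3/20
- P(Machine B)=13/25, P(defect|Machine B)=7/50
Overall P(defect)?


P(B) = Σ P(B|Aᵢ)×P(Aᵢ)
  3/20×12/25 = 9/125
  7/50×13/25 = 91/1250
Sum = 181/1250

P(defect) = 181/1250 ≈ 14.48%


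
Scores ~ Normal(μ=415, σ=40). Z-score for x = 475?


z = (x - μ)/σ = (475 - 415)/40 = 1.5

z = 1.5


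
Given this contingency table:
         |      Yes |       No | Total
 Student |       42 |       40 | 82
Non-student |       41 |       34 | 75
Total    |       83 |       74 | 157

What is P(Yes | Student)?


P(Yes | Student) = 42/(42+40) = 42/82 = 21/41

P(Yes|Student) = 21/41 ≈ 51.22%


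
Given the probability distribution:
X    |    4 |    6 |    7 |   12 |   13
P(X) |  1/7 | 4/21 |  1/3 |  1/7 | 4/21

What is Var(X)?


E[X] = 173/21
E[X²] = 1643/21
Var(X) = E[X²] - (E[X])² = 1643/21 - 29929/441 = 4574/441

Var(X) = 4574/441 ≈ 10.3719


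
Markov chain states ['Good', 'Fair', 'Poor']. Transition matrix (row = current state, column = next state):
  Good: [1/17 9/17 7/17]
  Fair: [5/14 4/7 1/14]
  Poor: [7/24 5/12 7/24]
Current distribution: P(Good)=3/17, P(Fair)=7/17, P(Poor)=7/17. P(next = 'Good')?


P(next=Good) = Σᵢ P(now=i)×P(i→Good)
= 3/17×1/17 + 7/17×5/14 + 7/17×7/24
= 3/289 + 5/34 + 49/408 = 1925/6936

P = 1925/6936 ≈ 0.2775


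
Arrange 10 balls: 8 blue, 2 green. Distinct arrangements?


10!/(8!×2!) = 45

45


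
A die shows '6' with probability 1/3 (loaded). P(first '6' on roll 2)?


Geometric: P(X=2) = (1-p)^(k-1)×p = (2/3)^1×1/3 = 2/9

P(X=2) = 2/9 ≈ 22.22%


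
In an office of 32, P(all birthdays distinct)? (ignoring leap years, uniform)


P(all different) = Π(365-i)/365 for i=0..31
= (365/365)×(364/365)×...×(334/365)
= 0.246652

P ≈ 0.2467 ≈ 24.67%


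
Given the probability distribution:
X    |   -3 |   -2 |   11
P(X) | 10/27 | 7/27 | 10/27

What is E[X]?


E[X] = Σ x·P(X=x)
= (-3)×(10/27) + (-2)×(7/27) + (11)×(10/27)
= 22/9

E[X] = 22/9


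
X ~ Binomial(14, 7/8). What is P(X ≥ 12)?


P(X ≥ 12) = Σ P(X=i) for i=12..14
P(X=12) = 1259557135291/4398046511104
P(X=13) = 678223072849/2199023255552
P(X=14) = 678223072849/4398046511104
Sum = 1647113176919/2199023255552

P(X ≥ 12) = 1647113176919/2199023255552 ≈ 74.90%


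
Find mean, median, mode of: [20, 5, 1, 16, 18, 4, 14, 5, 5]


Sorted: [1, 4, 5, 5, 5, 14, 16, 18, 20]
Mean = 88/9
Median = 5
Freq: {20: 1, 5: 3, 1: 1, 16: 1, 18: 1, 4: 1, 14: 1}
Mode: [5]

Mean=88/9, Median=5, Mode=5


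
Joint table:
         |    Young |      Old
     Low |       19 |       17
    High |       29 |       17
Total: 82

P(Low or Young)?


P(Low∨Young) = P(Low) + P(Young) - P(Low∧Young)
= (36 + 48 - 19)/82 = 65/82

P = 65/82 ≈ 79.27%


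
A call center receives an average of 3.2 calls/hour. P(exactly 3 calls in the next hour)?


Poisson(λ=3.2): P(X=3) = e^(-λ)×λ^k/k!
= e^(-3.2) × 3.2^3 / 3!
≈ 0.04076220398 × 32.768 / 6 ≈ 0.222616

P(X=3) ≈ 0.222616 ≈ 22.26%


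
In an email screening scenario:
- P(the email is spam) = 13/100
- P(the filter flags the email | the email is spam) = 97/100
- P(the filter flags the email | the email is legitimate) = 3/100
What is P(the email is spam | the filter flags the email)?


Using Bayes' theorem:
P(A|B) = P(B|A)·P(A) / P(B)

P(the filter flags the email) = 97/100 × 13/100 + 3/100 × 87/100
= 1261/10000 + 261/10000 = 761/5000

P(the email is spam|the filter flags the email) = (1261/10000) / (761/5000) = 1261/1522

P(the email is spam|the filter flags the email) = 1261/1522 ≈ 82.85%


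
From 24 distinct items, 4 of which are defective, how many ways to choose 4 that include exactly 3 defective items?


Choose 3 of the 4 defective items and 1 of the other 20 items:
C(4,3)×C(20,1) = 4×20 = 80

80


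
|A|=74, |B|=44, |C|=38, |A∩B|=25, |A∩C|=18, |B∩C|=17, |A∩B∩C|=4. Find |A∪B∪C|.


|A∪B∪C| = 74+44+38-25-18-17+4 = 100

|A∪B∪C| = 100


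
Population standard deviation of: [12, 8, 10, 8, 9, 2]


Mean = 49/6
  (12-49/6)²=529/36
  (8-49/6)²=1/36
  (10-49/6)²=121/36
  (8-49/6)²=1/36
  (9-49/6)²=25/36
  (2-49/6)²=1369/36
Σ(x-μ)² = 341/6
σ² = (341/6)/6 = 341/36

σ = √(341/36) ≈ 3.0777


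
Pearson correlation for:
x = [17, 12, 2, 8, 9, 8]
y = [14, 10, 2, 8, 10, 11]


n=6, Σx=56, Σy=55, Σxy=604, Σx²=646, Σy²=585
r = (6×604 - 56×55)/√((6×646 - 56²)(6×585 - 55²))
= 544/√(740×485) = 544/√358900 ≈ 544/599.0826 ≈ 0.9081

r ≈ 0.9081


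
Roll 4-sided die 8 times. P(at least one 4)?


P(no 4)^8 = (3/4)^8 = 6561/65536
P(≥1) = 1 - 6561/65536 = 58975/65536

P = 58975/65536 ≈ 89.99%


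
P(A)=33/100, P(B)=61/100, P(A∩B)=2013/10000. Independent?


P(A)×P(B) = 2013/10000
P(A∩B) = 2013/10000
Equal ✓ → Independent

Yes, independent


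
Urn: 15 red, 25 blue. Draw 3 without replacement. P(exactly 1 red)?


Hypergeometric: C(15,1)×C(25,2)/C(40,3)
= 15×300/9880 = 225/494

P(X=1) = 225/494 ≈ 45.55%


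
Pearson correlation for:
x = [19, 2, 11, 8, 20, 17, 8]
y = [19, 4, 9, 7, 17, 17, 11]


n=7, Σx=85, Σy=84, Σxy=1241, Σx²=1303, Σy²=1206
r = (7×1241 - 85×84)/√((7×1303 - 85²)(7×1206 - 84²))
= 1547/√(1896×1386) = 1547/√2627856 ≈ 1547/1621.0663 ≈ 0.9543

r ≈ 0.9543


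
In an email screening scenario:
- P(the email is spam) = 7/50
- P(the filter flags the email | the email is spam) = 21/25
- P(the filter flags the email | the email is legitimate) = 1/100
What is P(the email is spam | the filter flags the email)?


Using Bayes' theorem:
P(A|B) = P(B|A)·P(A) / P(B)

P(the filter flags the email) = 21/25 × 7/50 + 1/100 × 43/50
= 147/1250 + 43/5000 = 631/5000

P(the email is spam|the filter flags the email) = (147/1250) / (631/5000) = 588/631

P(the email is spam|the filter flags the email) = 588/631 ≈ 93.19%


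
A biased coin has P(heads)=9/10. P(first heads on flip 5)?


Geometric: P(X=5) = (1-p)^(k-1)×p = (1/10)^4×9/10 = 9/100000

P(X=5) = 9/100000 ≈ 0.01%


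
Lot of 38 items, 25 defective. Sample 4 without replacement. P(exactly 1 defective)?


Hypergeometric: C(25,1)×C(13,3)/C(38,4)
= 25×286/73815 = 1430/14763

P(X=1) = 1430/14763 ≈ 9.69%


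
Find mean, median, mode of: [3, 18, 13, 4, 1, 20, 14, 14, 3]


Sorted: [1, 3, 3, 4, 13, 14, 14, 18, 20]
Mean = 90/9 = 10
Median = 13
Freq: {3: 2, 18: 1, 13: 1, 4: 1, 1: 1, 20: 1, 14: 2}
Mode: [3, 14]

Mean=10, Median=13, Mode=[3, 14]


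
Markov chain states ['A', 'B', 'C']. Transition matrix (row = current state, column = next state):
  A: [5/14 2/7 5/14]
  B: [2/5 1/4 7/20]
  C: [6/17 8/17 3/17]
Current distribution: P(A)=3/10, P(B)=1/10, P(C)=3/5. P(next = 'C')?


P(next=C) = Σᵢ P(now=i)×P(i→C)
= 3/10×5/14 + 1/10×7/20 + 3/5×3/17
= 3/28 + 7/200 + 9/85 = 5903/23800

P = 5903/23800 ≈ 0.2480


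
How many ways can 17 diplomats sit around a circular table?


Circular arrangements of 17 distinct objects: fix one position to break rotational symmetry.
(n-1)! = 16! = 20922789888000

20922789888000


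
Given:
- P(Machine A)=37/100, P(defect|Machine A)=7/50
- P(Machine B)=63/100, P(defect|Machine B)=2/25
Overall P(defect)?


P(B) = Σ P(B|Aᵢ)×P(Aᵢ)
  7/50×37/100 = 259/5000
  2/25×63/100 = 63/1250
Sum = 511/5000

P(defect) = 511/5000 ≈ 10.22%


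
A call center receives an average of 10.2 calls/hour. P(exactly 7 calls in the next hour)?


Poisson(λ=10.2): P(X=7) = e^(-λ)×λ^k/k!
= e^(-10.2) × 10.2^7 / 7!
≈ 3.717031868e-05 × 11486856.6765 / 5040 ≈ 0.084716

P(X=7) ≈ 0.084716 ≈ 8.47%


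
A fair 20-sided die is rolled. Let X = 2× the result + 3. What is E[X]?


E[die] = (1+20)/2 = 21/2
E[X] = 2×21/2 + 3 = 24

E[X] = 24


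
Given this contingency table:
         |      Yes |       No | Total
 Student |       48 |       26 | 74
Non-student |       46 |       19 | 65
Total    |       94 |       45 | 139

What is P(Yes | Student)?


P(Yes | Student) = 48/(48+26) = 48/74 = 24/37

P(Yes|Student) = 24/37 ≈ 64.86%


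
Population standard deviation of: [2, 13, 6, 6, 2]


Mean = 29/5
  (2-29/5)²=361/25
  (13-29/5)²=1296/25
  (6-29/5)²=1/25
  (6-29/5)²=1/25
  (2-29/5)²=361/25
Σ(x-μ)² = 404/5
σ² = (404/5)/5 = 404/25

σ = √(404/25) ≈ 4.0200


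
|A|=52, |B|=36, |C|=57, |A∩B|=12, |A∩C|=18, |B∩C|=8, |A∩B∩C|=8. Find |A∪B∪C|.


|A∪B∪C| = 52+36+57-12-18-8+8 = 115

|A∪B∪C| = 115


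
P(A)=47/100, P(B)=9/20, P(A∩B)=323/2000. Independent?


P(A)×P(B) = 423/2000
P(A∩B) = 323/2000
Not equal → NOT independent

No, not independent


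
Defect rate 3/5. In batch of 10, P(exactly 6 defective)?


Binomial: P(X=6) = C(10,6)×p^6×(1-p)^4
= 210 × 729/15625 × 16/625 = 489888/1953125

P(X=6) = 489888/1953125 ≈ 25.08%


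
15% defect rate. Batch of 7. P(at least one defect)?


P(all good) = (17/20)^7 = 410338673/1280000000
P(≥1 defect) = 869661327/1280000000

P = 869661327/1280000000 ≈ 67.94%


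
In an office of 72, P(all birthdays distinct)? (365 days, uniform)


P(all different) = Π(365-i)/365 for i=0..71
= (365/365)×(364/365)×...×(294/365)
= 0.000547

P ≈ 0.0005 ≈ 0.05%


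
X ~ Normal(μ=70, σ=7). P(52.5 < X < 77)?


z₁=(52.5-70)/7=-2.5, z₂=(77-70)/7=1.0
P = Φ(1.0) - Φ(-2.5) = 0.841345 - 0.006210 = 0.835135 ≈ 0.8351

P(52.5 < X < 77) ≈ 0.8351


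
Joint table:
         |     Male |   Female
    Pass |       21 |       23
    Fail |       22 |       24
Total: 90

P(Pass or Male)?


P(Pass∨Male) = P(Pass) + P(Male) - P(Pass∧Male)
= (44 + 43 - 21)/90 = 66/90 = 11/15

P = 11/15 ≈ 73.33%


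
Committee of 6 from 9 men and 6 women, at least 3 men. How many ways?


Count by #men:
  3M,3W: C(9,3)×C(6,3)=1680
  4M,2W: C(9,4)×C(6,2)=1890
  5M,1W: C(9,5)×C(6,1)=756
  6M,0W: C(9,6)×C(6,0)=84
Total = 4410

4410


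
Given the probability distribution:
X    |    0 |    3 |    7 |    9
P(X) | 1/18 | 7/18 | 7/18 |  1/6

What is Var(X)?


E[X] = 97/18
E[X²] = 649/18
Var(X) = E[X²] - (E[X])² = 649/18 - 9409/324 = 2273/324

Var(X) = 2273/324 ≈ 7.0154


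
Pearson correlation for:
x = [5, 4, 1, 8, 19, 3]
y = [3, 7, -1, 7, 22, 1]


n=6, Σx=40, Σy=39, Σxy=519, Σx²=476, Σy²=593
r = (6×519 - 40×39)/√((6×476 - 40²)(6×593 - 39²))
= 1554/√(1256×2037) = 1554/√2558472 ≈ 1554/1599.5224 ≈ 0.9715

r ≈ 0.9715


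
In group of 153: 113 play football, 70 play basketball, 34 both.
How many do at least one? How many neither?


|A∪B| = 113+70-34 = 149
Neither = 153-149 = 4

At least one: 149; Neither: 4


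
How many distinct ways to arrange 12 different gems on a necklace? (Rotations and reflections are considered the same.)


Free circular arrangements: rotations and reflections both identified.
(n-1)!/2 = 11!/2 = 39916800/2 = 19958400

19958400


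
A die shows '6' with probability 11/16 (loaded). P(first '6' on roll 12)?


Geometric: P(X=12) = (1-p)^(k-1)×p = (5/16)^11×11/16 = 537109375/281474976710656

P(X=12) = 537109375/281474976710656 ≈ 0.00%


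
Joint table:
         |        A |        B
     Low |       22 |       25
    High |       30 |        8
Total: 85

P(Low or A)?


P(Low∨A) = P(Low) + P(A) - P(Low∧A)
= (47 + 52 - 22)/85 = 77/85

P = 77/85 ≈ 90.59%


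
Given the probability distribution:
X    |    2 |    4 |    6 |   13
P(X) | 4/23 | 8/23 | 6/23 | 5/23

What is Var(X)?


E[X] = 141/23
E[X²] = 1205/23
Var(X) = E[X²] - (E[X])² = 1205/23 - 19881/529 = 7834/529

Var(X) = 7834/529 ≈ 14.8091


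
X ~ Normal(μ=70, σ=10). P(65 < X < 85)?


z₁=(65-70)/10=-0.5, z₂=(85-70)/10=1.5
P = Φ(1.5) - Φ(-0.5) = 0.933193 - 0.308538 = 0.624655 ≈ 0.6247

P(65 < X < 85) ≈ 0.6247


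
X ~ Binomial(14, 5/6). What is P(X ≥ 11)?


P(X ≥ 11) = Σ P(X=i) for i=11..14
P(X=11) = 4443359375/19591041024
P(X=12) = 22216796875/78364164096
P(X=13) = 8544921875/39182082048
P(X=14) = 6103515625/78364164096
Sum = 31591796875/39182082048

P(X ≥ 11) = 31591796875/39182082048 ≈ 80.63%


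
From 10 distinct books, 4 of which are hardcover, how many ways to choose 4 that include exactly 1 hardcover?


Choose 1 of the 4 hardcovers and 3 of the other 6 books:
C(4,1)×C(6,3) = 4×20 = 80

80


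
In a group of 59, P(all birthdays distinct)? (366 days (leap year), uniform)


P(all different) = Π(366-i)/366 for i=0..58
= (366/366)×(365/366)×...×(308/366)
= 0.007112

P ≈ 0.0071 ≈ 0.71%


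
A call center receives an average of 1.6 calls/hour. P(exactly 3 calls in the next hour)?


Poisson(λ=1.6): P(X=3) = e^(-λ)×λ^k/k!
= e^(-1.6) × 1.6^3 / 3!
≈ 0.201896518 × 4.096 / 6 ≈ 0.137828

P(X=3) ≈ 0.137828 ≈ 13.78%


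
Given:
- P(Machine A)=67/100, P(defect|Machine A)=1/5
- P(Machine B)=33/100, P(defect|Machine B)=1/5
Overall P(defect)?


P(B) = Σ P(B|Aᵢ)×P(Aᵢ)
  1/5×67/100 = 67/500
  1/5×33/100 = 33/500
Sum = 1/5

P(defect) = 1/5 ≈ 20.00%


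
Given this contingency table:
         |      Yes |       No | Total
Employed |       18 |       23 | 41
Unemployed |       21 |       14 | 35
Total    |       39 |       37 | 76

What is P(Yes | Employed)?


P(Yes | Employed) = 18/(18+23) = 18/41

P(Yes|Employed) = 18/41 ≈ 43.90%


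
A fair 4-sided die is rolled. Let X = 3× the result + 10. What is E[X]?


E[die] = (1+4)/2 = 5/2
E[X] = 3×5/2 + 10 = 35/2

E[X] = 35/2


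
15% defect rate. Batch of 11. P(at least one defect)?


P(all good) = (17/20)^11 = 34271896307633/204800000000000
P(≥1 defect) = 170528103692367/204800000000000

P = 170528103692367/204800000000000 ≈ 83.27%


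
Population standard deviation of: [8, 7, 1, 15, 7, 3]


Mean = 41/6
  (8-41/6)²=49/36
  (7-41/6)²=1/36
  (1-41/6)²=1225/36
  (15-41/6)²=2401/36
  (7-41/6)²=1/36
  (3-41/6)²=529/36
Σ(x-μ)² = 701/6
σ² = (701/6)/6 = 701/36

σ = √(701/36) ≈ 4.4127


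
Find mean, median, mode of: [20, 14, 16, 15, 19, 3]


Sorted: [3, 14, 15, 16, 19, 20]
Mean = 87/6 = 29/2
Median = 31/2
Freq: {20: 1, 14: 1, 16: 1, 15: 1, 19: 1, 3: 1}
Mode: No mode

Mean=29/2, Median=31/2, Mode=No mode


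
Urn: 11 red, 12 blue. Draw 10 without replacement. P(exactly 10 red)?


Hypergeometric: C(11,10)×C(12,0)/C(23,10)
= 11×1/1144066 = 1/104006

P(X=10) = 1/104006 ≈ 0.00%


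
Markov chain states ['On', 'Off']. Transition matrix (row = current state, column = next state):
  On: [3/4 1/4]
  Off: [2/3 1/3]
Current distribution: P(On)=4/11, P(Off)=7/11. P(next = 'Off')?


P(next=Off) = Σᵢ P(now=i)×P(i→Off)
= 4/11×1/4 + 7/11×1/3
= 1/11 + 7/33 = 10/33

P = 10/33 ≈ 0.3030


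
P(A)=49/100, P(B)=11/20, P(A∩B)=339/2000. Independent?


P(A)×P(B) = 539/2000
P(A∩B) = 339/2000
Not equal → NOT independent

No, not independent


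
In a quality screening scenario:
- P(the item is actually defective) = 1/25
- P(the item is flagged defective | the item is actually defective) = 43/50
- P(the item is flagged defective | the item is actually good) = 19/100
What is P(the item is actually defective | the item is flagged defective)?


Using Bayes' theorem:
P(A|B) = P(B|A)·P(A) / P(B)

P(the item is flagged defective) = 43/50 × 1/25 + 19/100 × 24/25
= 43/1250 + 114/625 = 271/1250

P(the item is actually defective|the item is flagged defective) = (43/1250) / (271/1250) = 43/271

P(the item is actually defective|the item is flagged defective) = 43/271 ≈ 15.87%


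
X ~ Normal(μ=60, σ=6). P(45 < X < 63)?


z₁=(45-60)/6=-2.5, z₂=(63-60)/6=0.5
P = Φ(0.5) - Φ(-2.5) = 0.691462 - 0.006210 = 0.685252 ≈ 0.6853

P(45 < X < 63) ≈ 0.6853


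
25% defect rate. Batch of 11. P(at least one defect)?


P(all good) = (3/4)^11 = 177147/4194304
P(≥1 defect) = 4017157/4194304

P = 4017157/4194304 ≈ 95.78%


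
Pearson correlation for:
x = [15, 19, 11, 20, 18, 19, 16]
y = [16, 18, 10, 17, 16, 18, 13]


n=7, Σx=118, Σy=108, Σxy=1870, Σx²=2048, Σy²=1718
r = (7×1870 - 118×108)/√((7×2048 - 118²)(7×1718 - 108²))
= 346/√(412×362) = 346/√149144 ≈ 346/386.1917 ≈ 0.8959

r ≈ 0.8959


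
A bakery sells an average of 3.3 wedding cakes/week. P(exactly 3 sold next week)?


Poisson(λ=3.3): P(X=3) = e^(-λ)×λ^k/k!
= e^(-3.3) × 3.3^3 / 3!
≈ 0.0368831674 × 35.937 / 6 ≈ 0.220912

P(X=3) ≈ 0.220912 ≈ 22.09%


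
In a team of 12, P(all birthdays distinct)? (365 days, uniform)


P(all different) = Π(365-i)/365 for i=0..11
= (365/365)×(364/365)×...×(354/365)
= 0.832975

P ≈ 0.8330 ≈ 83.30%


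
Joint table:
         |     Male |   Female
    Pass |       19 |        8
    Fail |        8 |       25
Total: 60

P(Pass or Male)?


P(Pass∨Male) = P(Pass) + P(Male) - P(Pass∧Male)
= (27 + 27 - 19)/60 = 35/60 = 7/12

P = 7/12 ≈ 58.33%


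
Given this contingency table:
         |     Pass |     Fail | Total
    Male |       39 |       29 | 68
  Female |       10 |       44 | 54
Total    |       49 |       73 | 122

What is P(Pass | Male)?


P(Pass | Male) = 39/(39+29) = 39/68

P(Pass|Male) = 39/68 ≈ 57.35%


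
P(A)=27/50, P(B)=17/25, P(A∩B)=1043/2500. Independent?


P(A)×P(B) = 459/1250
P(A∩B) = 1043/2500
Not equal → NOT independent

No, not independent


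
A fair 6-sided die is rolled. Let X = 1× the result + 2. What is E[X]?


E[die] = (1+6)/2 = 7/2
E[X] = 1×7/2 + 2 = 11/2

E[X] = 11/2


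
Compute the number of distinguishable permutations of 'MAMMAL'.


Letters: 6, freq: {'M': 3, 'A': 2, 'L': 1}
6!/(3!×2!×1!) = 720/12 = 60

60


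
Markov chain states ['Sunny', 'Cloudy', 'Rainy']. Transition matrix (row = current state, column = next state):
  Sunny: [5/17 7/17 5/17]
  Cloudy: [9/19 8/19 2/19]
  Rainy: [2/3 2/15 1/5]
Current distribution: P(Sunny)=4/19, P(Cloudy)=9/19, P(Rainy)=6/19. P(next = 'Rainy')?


P(next=Rainy) = Σᵢ P(now=i)×P(i→Rainy)
= 4/19×5/17 + 9/19×2/19 + 6/19×1/5
= 20/323 + 18/361 + 6/95 = 5368/30685

P = 5368/30685 ≈ 0.1749


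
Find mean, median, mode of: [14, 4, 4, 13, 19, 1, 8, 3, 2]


Sorted: [1, 2, 3, 4, 4, 8, 13, 14, 19]
Mean = 68/9
Median = 4
Freq: {14: 1, 4: 2, 13: 1, 19: 1, 1: 1, 8: 1, 3: 1, 2: 1}
Mode: [4]

Mean=68/9, Median=4, Mode=4


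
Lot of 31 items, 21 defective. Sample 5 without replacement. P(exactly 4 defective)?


Hypergeometric: C(21,4)×C(10,1)/C(31,5)
= 5985×10/169911 = 950/2697

P(X=4) = 950/2697 ≈ 35.22%


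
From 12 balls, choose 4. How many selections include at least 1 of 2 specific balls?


Complement: C(12,4) - C(10,4) = 495 - 210 = 285

285


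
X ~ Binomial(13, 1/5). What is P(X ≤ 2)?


P(X ≤ 2) = Σ P(X=i) for i=0..2
P(X=0) = 67108864/1220703125
P(X=1) = 218103808/1220703125
P(X=2) = 327155712/1220703125
Sum = 612368384/1220703125

P(X ≤ 2) = 612368384/1220703125 ≈ 50.17%


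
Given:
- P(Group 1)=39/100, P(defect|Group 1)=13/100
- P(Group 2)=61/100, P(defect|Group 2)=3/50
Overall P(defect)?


P(B) = Σ P(B|Aᵢ)×P(Aᵢ)
  13/100×39/100 = 507/10000
  3/50×61/100 = 183/5000
Sum = 873/10000

P(defect) = 873/10000 ≈ 8.73%


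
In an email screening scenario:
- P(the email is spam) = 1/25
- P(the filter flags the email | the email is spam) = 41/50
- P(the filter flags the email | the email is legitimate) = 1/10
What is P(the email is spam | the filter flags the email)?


Using Bayes' theorem:
P(A|B) = P(B|A)·P(A) / P(B)

P(the filter flags the email) = 41/50 × 1/25 + 1/10 × 24/25
= 41/1250 + 12/125 = 161/1250

P(the email is spam|the filter flags the email) = (41/1250) / (161/1250) = 41/161

P(the email is spam|the filter flags the email) = 41/161 ≈ 25.47%


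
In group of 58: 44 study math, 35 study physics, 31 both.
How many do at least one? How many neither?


|A∪B| = 44+35-31 = 48
Neither = 58-48 = 10

At least one: 48; Neither: 10


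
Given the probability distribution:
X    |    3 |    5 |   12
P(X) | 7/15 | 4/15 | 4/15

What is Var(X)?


E[X] = 89/15
E[X²] = 739/15
Var(X) = E[X²] - (E[X])² = 739/15 - 7921/225 = 3164/225

Var(X) = 3164/225 ≈ 14.0622


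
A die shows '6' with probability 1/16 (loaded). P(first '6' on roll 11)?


Geometric: P(X=11) = (1-p)^(k-1)×p = (15/16)^10×1/16 = 576650390625/17592186044416

P(X=11) = 576650390625/17592186044416 ≈ 3.28%


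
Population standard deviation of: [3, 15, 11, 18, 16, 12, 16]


Mean = 91/7 = 13
  (3-13)²=100
  (15-13)²=4
  (11-13)²=4
  (18-13)²=25
  (16-13)²=9
  (12-13)²=1
  (16-13)²=9
Σ(x-μ)² = 152
σ² = 152/7

σ = √(152/7) ≈ 4.6599


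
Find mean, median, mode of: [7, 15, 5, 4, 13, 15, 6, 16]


Sorted: [4, 5, 6, 7, 13, 15, 15, 16]
Mean = 81/8
Median = 10
Freq: {7: 1, 15: 2, 5: 1, 4: 1, 13: 1, 6: 1, 16: 1}
Mode: [15]

Mean=81/8, Median=10, Mode=15


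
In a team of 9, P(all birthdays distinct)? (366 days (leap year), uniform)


P(all different) = Π(366-i)/366 for i=0..8
= (366/366)×(365/366)×...×(358/366)
= 0.905624

P ≈ 0.9056 ≈ 90.56%


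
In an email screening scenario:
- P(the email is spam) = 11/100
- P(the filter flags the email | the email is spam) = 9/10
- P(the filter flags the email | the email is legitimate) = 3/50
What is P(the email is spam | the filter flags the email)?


Using Bayes' theorem:
P(A|B) = P(B|A)·P(A) / P(B)

P(the filter flags the email) = 9/10 × 11/100 + 3/50 × 89/100
= 99/1000 + 267/5000 = 381/2500

P(the email is spam|the filter flags the email) = (99/1000) / (381/2500) = 165/254

P(the email is spam|the filter flags the email) = 165/254 ≈ 64.96%


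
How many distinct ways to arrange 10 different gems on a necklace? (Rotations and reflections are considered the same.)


Free circular arrangements: rotations and reflections both identified.
(n-1)!/2 = 9!/2 = 362880/2 = 181440

181440


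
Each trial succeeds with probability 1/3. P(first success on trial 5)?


Geometric: P(X=5) = (1-p)^(k-1)×p = (2/3)^4×1/3 = 16/243

P(X=5) = 16/243 ≈ 6.58%


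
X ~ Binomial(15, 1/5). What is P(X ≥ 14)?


P(X ≥ 14) = Σ P(X=i) for i=14..15
P(X=14) = 12/6103515625
P(X=15) = 1/30517578125
Sum = 61/30517578125

P(X ≥ 14) = 61/30517578125 ≈ 0.00%


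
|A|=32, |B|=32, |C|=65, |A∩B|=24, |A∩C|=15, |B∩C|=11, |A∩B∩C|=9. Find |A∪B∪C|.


|A∪B∪C| = 32+32+65-24-15-11+9 = 88

|A∪B∪C| = 88


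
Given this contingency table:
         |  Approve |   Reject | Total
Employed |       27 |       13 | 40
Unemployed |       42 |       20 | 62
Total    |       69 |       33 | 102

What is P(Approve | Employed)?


P(Approve | Employed) = 27/(27+13) = 27/40

P(Approve|Employed) = 27/40 ≈ 67.50%


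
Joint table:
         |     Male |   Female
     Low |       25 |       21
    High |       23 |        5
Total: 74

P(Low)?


P(Low) = (25+21)/74 = 46/74 = 23/37

P(Low) = 23/37 ≈ 62.16%


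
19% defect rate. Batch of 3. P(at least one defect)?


P(all good) = (81/100)^3 = 531441/1000000
P(≥1 defect) = 468559/1000000

P = 468559/1000000 ≈ 46.86%


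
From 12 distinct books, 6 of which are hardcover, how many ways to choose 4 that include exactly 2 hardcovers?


Choose 2 of the 6 hardcovers and 2 of the other 6 books:
C(6,2)×C(6,2) = 15×15 = 225

225


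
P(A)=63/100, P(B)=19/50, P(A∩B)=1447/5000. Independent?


P(A)×P(B) = 1197/5000
P(A∩B) = 1447/5000
Not equal → NOT independent

No, not independent


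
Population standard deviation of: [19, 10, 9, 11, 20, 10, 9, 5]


Mean = 93/8
  (19-93/8)²=3481/64
  (10-93/8)²=169/64
  (9-93/8)²=441/64
  (11-93/8)²=25/64
  (20-93/8)²=4489/64
  (10-93/8)²=169/64
  (9-93/8)²=441/64
  (5-93/8)²=2809/64
Σ(x-μ)² = 1503/8
σ² = (1503/8)/8 = 1503/64

σ = √(1503/64) ≈ 4.8461


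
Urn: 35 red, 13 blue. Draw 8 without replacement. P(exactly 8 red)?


Hypergeometric: C(35,8)×C(13,0)/C(48,8)
= 23535820×1/377348994 = 1069810/17152227

P(X=8) = 1069810/17152227 ≈ 6.24%


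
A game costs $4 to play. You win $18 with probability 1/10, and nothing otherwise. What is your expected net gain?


E[gain] = (18-4)×1/10 + (-4)×9/10
= 7/5 - 18/5 = -11/5

Expected net gain = $-11/5 ≈ $-2.20


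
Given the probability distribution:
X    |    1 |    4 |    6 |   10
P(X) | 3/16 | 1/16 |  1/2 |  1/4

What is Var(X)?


E[X] = 95/16
E[X²] = 707/16
Var(X) = E[X²] - (E[X])² = 707/16 - 9025/256 = 2287/256

Var(X) = 2287/256 ≈ 8.9336


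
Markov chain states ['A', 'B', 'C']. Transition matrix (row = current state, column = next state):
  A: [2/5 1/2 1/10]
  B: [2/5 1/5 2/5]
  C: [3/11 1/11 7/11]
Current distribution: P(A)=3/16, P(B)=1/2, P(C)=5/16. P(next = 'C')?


P(next=C) = Σᵢ P(now=i)×P(i→C)
= 3/16×1/10 + 1/2×2/5 + 5/16×7/11
= 3/160 + 1/5 + 35/176 = 147/352

P = 147/352 ≈ 0.4176


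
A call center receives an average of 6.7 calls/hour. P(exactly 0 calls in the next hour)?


Poisson(λ=6.7): P(X=0) = e^(-λ)×λ^k/k!
= e^(-6.7) × 6.7^0 / 0!
≈ 0.001230911903 × 1 / 1 ≈ 0.001231

P(X=0) ≈ 0.001231 ≈ 0.12%


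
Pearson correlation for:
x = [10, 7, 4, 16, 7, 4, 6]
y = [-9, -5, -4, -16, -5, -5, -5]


n=7, Σx=54, Σy=-49, Σxy=-482, Σx²=522, Σy²=453
r = (7×(-482) - 54×(-49))/√((7×522 - 54²)(7×453 - (-49)²))
= -728/√(738×770) = -728/√568260 ≈ -728/753.8302 ≈ -0.9657

r ≈ -0.9657


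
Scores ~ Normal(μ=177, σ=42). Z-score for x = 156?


z = (x - μ)/σ = (156 - 177)/42 = -0.5

z = -0.5


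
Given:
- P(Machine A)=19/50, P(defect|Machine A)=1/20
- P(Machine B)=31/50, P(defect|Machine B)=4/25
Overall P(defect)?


P(B) = Σ P(B|Aᵢ)×P(Aᵢ)
  1/20×19/50 = 19/1000
  4/25×31/50 = 62/625
Sum = 591/5000

P(defect) = 591/5000 ≈ 11.82%


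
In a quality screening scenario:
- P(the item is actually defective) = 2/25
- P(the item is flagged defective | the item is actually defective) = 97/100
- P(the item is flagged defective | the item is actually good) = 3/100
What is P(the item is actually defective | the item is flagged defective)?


Using Bayes' theorem:
P(A|B) = P(B|A)·P(A) / P(B)

P(the item is flagged defective) = 97/100 × 2/25 + 3/100 × 23/25
= 97/1250 + 69/2500 = 263/2500

P(the item is actually defective|the item is flagged defective) = (97/1250) / (263/2500) = 194/263

P(the item is actually defective|the item is flagged defective) = 194/263 ≈ 73.76%


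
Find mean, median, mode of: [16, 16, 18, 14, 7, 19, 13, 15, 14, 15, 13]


Sorted: [7, 13, 13, 14, 14, 15, 15, 16, 16, 18, 19]
Mean = 160/11
Median = 15
Freq: {16: 2, 18: 1, 14: 2, 7: 1, 19: 1, 13: 2, 15: 2}
Mode: [13, 14, 15, 16]

Mean=160/11, Median=15, Mode=[13, 14, 15, 16]


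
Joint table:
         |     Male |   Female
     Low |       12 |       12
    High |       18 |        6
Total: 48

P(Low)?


P(Low) = (12+12)/48 = 24/48 = 1/2

P(Low) = 1/2 ≈ 50.00%


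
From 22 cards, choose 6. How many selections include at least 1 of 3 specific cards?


Complement: C(22,6) - C(19,6) = 74613 - 27132 = 47481

47481


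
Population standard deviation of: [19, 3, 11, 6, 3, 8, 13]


Mean = 63/7 = 9
  (19-9)²=100
  (3-9)²=36
  (11-9)²=4
  (6-9)²=9
  (3-9)²=36
  (8-9)²=1
  (13-9)²=16
Σ(x-μ)² = 202
σ² = 202/7

σ = √(202/7) ≈ 5.3719


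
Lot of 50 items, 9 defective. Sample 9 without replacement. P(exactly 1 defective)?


Hypergeometric: C(9,1)×C(41,8)/C(50,9)
= 9×95548245/2505433700 = 171986841/501086740

P(X=1) = 171986841/501086740 ≈ 34.32%


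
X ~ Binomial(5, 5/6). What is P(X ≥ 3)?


P(X ≥ 3) = Σ P(X=i) for i=3..5
P(X=3) = 625/3888
P(X=4) = 3125/7776
P(X=5) = 3125/7776
Sum = 625/648

P(X ≥ 3) = 625/648 ≈ 96.45%


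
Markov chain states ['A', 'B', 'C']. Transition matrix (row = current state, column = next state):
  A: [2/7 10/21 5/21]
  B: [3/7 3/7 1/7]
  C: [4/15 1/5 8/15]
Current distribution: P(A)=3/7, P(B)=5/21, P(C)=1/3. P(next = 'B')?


P(next=B) = Σᵢ P(now=i)×P(i→B)
= 3/7×10/21 + 5/21×3/7 + 1/3×1/5
= 10/49 + 5/49 + 1/15 = 274/735

P = 274/735 ≈ 0.3728


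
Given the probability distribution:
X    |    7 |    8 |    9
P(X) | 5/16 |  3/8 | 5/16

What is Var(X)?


E[X] = 8
E[X²] = 517/8
Var(X) = E[X²] - (E[X])² = 517/8 - 64 = 5/8

Var(X) = 5/8 ≈ 0.6250


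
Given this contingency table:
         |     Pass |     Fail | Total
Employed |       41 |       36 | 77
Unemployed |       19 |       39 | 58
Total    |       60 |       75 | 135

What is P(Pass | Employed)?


P(Pass | Employed) = 41/(41+36) = 41/77

P(Pass|Employed) = 41/77 ≈ 53.25%


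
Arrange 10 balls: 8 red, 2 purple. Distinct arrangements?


10!/(8!×2!) = 45

45


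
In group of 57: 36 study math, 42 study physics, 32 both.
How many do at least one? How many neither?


|A∪B| = 36+42-32 = 46
Neither = 57-46 = 11

At least one: 46; Neither: 11


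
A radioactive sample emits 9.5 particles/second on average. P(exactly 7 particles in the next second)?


Poisson(λ=9.5): P(X=7) = e^(-λ)×λ^k/k!
= e^(-9.5) × 9.5^7 / 7!
≈ 7.485182989e-05 × 6983372.96094 / 5040 ≈ 0.103714

P(X=7) ≈ 0.103714 ≈ 10.37%


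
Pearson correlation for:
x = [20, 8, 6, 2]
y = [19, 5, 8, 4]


n=4, Σx=36, Σy=36, Σxy=476, Σx²=504, Σy²=466
r = (4×476 - 36×36)/√((4×504 - 36²)(4×466 - 36²))
= 608/√(720×568) = 608/√408960 ≈ 608/639.4998 ≈ 0.9507

r ≈ 0.9507


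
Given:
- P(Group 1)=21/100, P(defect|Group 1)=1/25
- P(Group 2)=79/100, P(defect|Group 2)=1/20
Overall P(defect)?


P(B) = Σ P(B|Aᵢ)×P(Aᵢ)
  1/25×21/100 = 21/2500
  1/20×79/100 = 79/2000
Sum = 479/10000

P(defect) = 479/10000 ≈ 4.79%


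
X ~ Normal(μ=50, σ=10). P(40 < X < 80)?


z₁=(40-50)/10=-1.0, z₂=(80-50)/10=3.0
P = Φ(3.0) - Φ(-1.0) = 0.998650 - 0.158655 = 0.839995 ≈ 0.8400

P(40 < X < 80) ≈ 0.8400


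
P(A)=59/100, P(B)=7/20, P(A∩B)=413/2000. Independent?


P(A)×P(B) = 413/2000
P(A∩B) = 413/2000
Equal ✓ → Independent

Yes, independent


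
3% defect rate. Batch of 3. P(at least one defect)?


P(all good) = (97/100)^3 = 912673/1000000
P(≥1 defect) = 87327/1000000

P = 87327/1000000 ≈ 8.73%


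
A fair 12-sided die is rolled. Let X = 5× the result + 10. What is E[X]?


E[die] = (1+12)/2 = 13/2
E[X] = 5×13/2 + 10 = 85/2

E[X] = 85/2


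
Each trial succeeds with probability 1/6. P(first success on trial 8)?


Geometric: P(X=8) = (1-p)^(k-1)×p = (5/6)^7×1/6 = 78125/1679616

P(X=8) = 78125/1679616 ≈ 4.65%


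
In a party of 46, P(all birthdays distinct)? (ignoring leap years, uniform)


P(all different) = Π(365-i)/365 for i=0..45
= (365/365)×(364/365)×...×(320/365)
= 0.051747

P ≈ 0.0517 ≈ 5.17%


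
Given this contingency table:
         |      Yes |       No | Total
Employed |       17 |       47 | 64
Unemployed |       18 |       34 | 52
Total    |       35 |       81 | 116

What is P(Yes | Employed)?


P(Yes | Employed) = 17/(17+47) = 17/64

P(Yes|Employed) = 17/64 ≈ 26.56%


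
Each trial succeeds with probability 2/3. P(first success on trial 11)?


Geometric: P(X=11) = (1-p)^(k-1)×p = (1/3)^10×2/3 = 2/177147

P(X=11) = 2/177147 ≈ 0.00%


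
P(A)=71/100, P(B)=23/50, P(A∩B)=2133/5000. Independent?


P(A)×P(B) = 1633/5000
P(A∩B) = 2133/5000
Not equal → NOT independent

No, not independent


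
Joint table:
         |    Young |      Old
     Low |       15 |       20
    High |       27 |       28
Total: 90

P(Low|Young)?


P(Low|Young) = 15/(15+27) = 15/42 = 5/14

P = 5/14 ≈ 35.71%


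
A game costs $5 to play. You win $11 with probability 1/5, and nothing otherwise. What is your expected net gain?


E[gain] = (11-5)×1/5 + (-5)×4/5
= 6/5 - 4 = -14/5

Expected net gain = $-14/5 ≈ $-2.80


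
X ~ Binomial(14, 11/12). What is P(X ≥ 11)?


P(X ≥ 11) = Σ P(X=i) for i=11..14
P(X=11) = 25963362025601/320979616137216
P(X=12) = 285596982281611/1283918464548864
P(X=13) = 241658985007517/641959232274432
P(X=14) = 379749833583241/1283918464548864
Sum = 626259116991145/641959232274432

P(X ≥ 11) = 626259116991145/641959232274432 ≈ 97.55%


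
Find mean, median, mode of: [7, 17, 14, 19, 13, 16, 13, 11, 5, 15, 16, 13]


Sorted: [5, 7, 11, 13, 13, 13, 14, 15, 16, 16, 17, 19]
Mean = 159/12 = 53/4
Median = 27/2
Freq: {7: 1, 17: 1, 14: 1, 19: 1, 13: 3, 16: 2, 11: 1, 5: 1, 15: 1}
Mode: [13]

Mean=53/4, Median=27/2, Mode=13


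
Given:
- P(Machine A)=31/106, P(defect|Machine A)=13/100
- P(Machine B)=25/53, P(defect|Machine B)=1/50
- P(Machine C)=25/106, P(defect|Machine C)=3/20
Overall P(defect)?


P(B) = Σ P(B|Aᵢ)×P(Aᵢ)
  13/100×31/106 = 403/10600
  1/50×25/53 = 1/106
  3/20×25/106 = 15/424
Sum = 439/5300

P(defect) = 439/5300 ≈ 8.28%


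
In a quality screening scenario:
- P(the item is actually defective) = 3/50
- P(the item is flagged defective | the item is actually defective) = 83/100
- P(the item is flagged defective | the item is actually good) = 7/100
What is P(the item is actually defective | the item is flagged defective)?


Using Bayes' theorem:
P(A|B) = P(B|A)·P(A) / P(B)

P(the item is flagged defective) = 83/100 × 3/50 + 7/100 × 47/50
= 249/5000 + 329/5000 = 289/2500

P(the item is actually defective|the item is flagged defective) = (249/5000) / (289/2500) = 249/578

P(the item is actually defective|the item is flagged defective) = 249/578 ≈ 43.08%


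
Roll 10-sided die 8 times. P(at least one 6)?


P(no 6)^8 = (9/10)^8 = 43046721/100000000
P(≥1) = 1 - 43046721/100000000 = 56953279/100000000

P = 56953279/100000000 ≈ 56.95%


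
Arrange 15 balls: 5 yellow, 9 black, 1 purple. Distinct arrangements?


15!/(5!×9!×1!) = 30030

30030


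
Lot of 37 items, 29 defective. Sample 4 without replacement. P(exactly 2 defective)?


Hypergeometric: C(29,2)×C(8,2)/C(37,4)
= 406×28/66045 = 1624/9435

P(X=2) = 1624/9435 ≈ 17.21%


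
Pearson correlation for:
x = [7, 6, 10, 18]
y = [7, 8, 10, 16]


n=4, Σx=41, Σy=41, Σxy=485, Σx²=509, Σy²=469
r = (4×485 - 41×41)/√((4×509 - 41²)(4×469 - 41²))
= 259/√(355×195) = 259/√69225 ≈ 259/263.1064 ≈ 0.9844

r ≈ 0.9844


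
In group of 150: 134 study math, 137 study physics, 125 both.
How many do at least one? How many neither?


|A∪B| = 134+137-125 = 146
Neither = 150-146 = 4

At least one: 146; Neither: 4


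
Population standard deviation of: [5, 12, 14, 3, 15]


Mean = 49/5
  (5-49/5)²=576/25
  (12-49/5)²=121/25
  (14-49/5)²=441/25
  (3-49/5)²=1156/25
  (15-49/5)²=676/25
Σ(x-μ)² = 594/5
σ² = (594/5)/5 = 594/25

σ = √(594/25) ≈ 4.8744


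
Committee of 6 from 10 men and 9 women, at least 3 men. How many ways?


Count by #men:
  3M,3W: C(10,3)×C(9,3)=10080
  4M,2W: C(10,4)×C(9,2)=7560
  5M,1W: C(10,5)×C(9,1)=2268
  6M,0W: C(10,6)×C(9,0)=210
Total = 20118

20118


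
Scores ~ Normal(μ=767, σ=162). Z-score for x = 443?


z = (x - μ)/σ = (443 - 767)/162 = -2.0

z = -2.0


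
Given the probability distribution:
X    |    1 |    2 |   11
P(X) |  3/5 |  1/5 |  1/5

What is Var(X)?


E[X] = 16/5
E[X²] = 128/5
Var(X) = E[X²] - (E[X])² = 128/5 - 256/25 = 384/25

Var(X) = 384/25 ≈ 15.3600


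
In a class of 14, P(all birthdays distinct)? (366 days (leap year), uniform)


P(all different) = Π(366-i)/366 for i=0..13
= (366/366)×(365/366)×...×(353/366)
= 0.777440

P ≈ 0.7774 ≈ 77.74%


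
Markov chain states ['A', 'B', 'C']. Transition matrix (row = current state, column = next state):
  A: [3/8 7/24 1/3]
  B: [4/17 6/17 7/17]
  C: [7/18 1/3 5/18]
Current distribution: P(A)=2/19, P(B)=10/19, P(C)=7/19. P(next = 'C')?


P(next=C) = Σᵢ P(now=i)×P(i→C)
= 2/19×1/3 + 10/19×7/17 + 7/19×5/18
= 2/57 + 70/323 + 35/342 = 2059/5814

P = 2059/5814 ≈ 0.3541


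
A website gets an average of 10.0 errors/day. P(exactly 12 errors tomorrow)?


Poisson(λ=10.0): P(X=12) = e^(-λ)×λ^k/k!
= e^(-10.0) × 10.0^12 / 12!
≈ 4.539992976e-05 × 1e+12 / 479001600 ≈ 0.094780

P(X=12) ≈ 0.094780 ≈ 9.48%


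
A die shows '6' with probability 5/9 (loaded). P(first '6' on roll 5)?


Geometric: P(X=5) = (1-p)^(k-1)×p = (4/9)^4×5/9 = 1280/59049

P(X=5) = 1280/59049 ≈ 2.17%


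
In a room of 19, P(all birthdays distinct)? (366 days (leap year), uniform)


P(all different) = Π(366-i)/366 for i=0..18
= (366/366)×(365/366)×...×(348/366)
= 0.621705

P ≈ 0.6217 ≈ 62.17%


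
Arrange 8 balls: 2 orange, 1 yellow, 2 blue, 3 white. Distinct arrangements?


8!/(2!×1!×2!×3!) = 1680

1680


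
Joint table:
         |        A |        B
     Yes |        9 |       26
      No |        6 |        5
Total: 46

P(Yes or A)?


P(Yes∨A) = P(Yes) + P(A) - P(Yes∧A)
= (35 + 15 - 9)/46 = 41/46

P = 41/46 ≈ 89.13%


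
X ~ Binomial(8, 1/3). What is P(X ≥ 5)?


P(X ≥ 5) = Σ P(X=i) for i=5..8
P(X=5) = 448/6561
P(X=6) = 112/6561
P(X=7) = 16/6561
P(X=8) = 1/6561
Sum = 577/6561

P(X ≥ 5) = 577/6561 ≈ 8.79%


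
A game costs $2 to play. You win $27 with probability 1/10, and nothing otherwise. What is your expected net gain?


E[gain] = (27-2)×1/10 + (-2)×9/10
= 5/2 - 9/5 = 7/10

Expected net gain = $7/10 ≈ $0.70


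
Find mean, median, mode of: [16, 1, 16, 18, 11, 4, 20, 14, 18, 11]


Sorted: [1, 4, 11, 11, 14, 16, 16, 18, 18, 20]
Mean = 129/10
Median = 15
Freq: {16: 2, 1: 1, 18: 2, 11: 2, 4: 1, 20: 1, 14: 1}
Mode: [11, 16, 18]

Mean=129/10, Median=15, Mode=[11, 16, 18]


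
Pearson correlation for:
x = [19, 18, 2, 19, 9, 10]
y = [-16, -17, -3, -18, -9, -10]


n=6, Σx=77, Σy=-73, Σxy=-1139, Σx²=1231, Σy²=1059
r = (6×(-1139) - 77×(-73))/√((6×1231 - 77²)(6×1059 - (-73)²))
= -1213/√(1457×1025) = -1213/√1493425 ≈ -1213/1222.0577 ≈ -0.9926

r ≈ -0.9926


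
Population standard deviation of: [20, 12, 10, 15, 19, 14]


Mean = 90/6 = 15
  (20-15)²=25
  (12-15)²=9
  (10-15)²=25
  (15-15)²=0
  (19-15)²=16
  (14-15)²=1
Σ(x-μ)² = 76
σ² = 76/6 = 38/3

σ = √(38/3) ≈ 3.5590


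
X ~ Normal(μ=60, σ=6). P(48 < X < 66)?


z₁=(48-60)/6=-2.0, z₂=(66-60)/6=1.0
P = Φ(1.0) - Φ(-2.0) = 0.841345 - 0.022750 = 0.818595 ≈ 0.8186

P(48 < X < 66) ≈ 0.8186


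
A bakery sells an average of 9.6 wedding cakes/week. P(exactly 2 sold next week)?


Poisson(λ=9.6): P(X=2) = e^(-λ)×λ^k/k!
= e^(-9.6) × 9.6^2 / 2!
≈ 6.772873649e-05 × 92.16 / 2 ≈ 0.003121

P(X=2) ≈ 0.003121 ≈ 0.31%


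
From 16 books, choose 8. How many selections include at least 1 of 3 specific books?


Complement: C(16,8) - C(13,8) = 12870 - 1287 = 11583

11583
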